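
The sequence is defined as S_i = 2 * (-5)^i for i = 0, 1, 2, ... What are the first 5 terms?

This is a geometric sequence.
i=0: S_0 = 2 * (-5)^0 = 2
i=1: S_1 = 2 * (-5)^1 = -10
i=2: S_2 = 2 * (-5)^2 = 50
i=3: S_3 = 2 * (-5)^3 = -250
i=4: S_4 = 2 * (-5)^4 = 1250
The first 5 terms are: [2, -10, 50, -250, 1250]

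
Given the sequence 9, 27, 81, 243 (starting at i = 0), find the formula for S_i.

Check ratios: 27 / 9 = 3.0
Common ratio r = 3.
First term a = 9.
Formula: S_i = 9 * 3^i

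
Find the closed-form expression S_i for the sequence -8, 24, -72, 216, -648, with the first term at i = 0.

Check ratios: 24 / -8 = -3.0
Common ratio r = -3.
First term a = -8.
Formula: S_i = -8 * (-3)^i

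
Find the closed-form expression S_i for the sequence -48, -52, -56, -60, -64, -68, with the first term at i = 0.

Check differences: -52 - -48 = -4
-56 - -52 = -4
Common difference d = -4.
First term a = -48.
Formula: S_i = -48 - 4*i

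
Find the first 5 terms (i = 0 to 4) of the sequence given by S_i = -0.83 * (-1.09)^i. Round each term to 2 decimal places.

This is a geometric sequence.
i=0: S_0 = -0.83 * (-1.09)^0 = -0.83
i=1: S_1 = -0.83 * (-1.09)^1 ≈ 0.9
i=2: S_2 = -0.83 * (-1.09)^2 ≈ -0.99
i=3: S_3 = -0.83 * (-1.09)^3 ≈ 1.07
i=4: S_4 = -0.83 * (-1.09)^4 ≈ -1.17
The first 5 terms are: [-0.83, 0.9, -0.99, 1.07, -1.17]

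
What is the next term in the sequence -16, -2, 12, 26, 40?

Differences: -2 - -16 = 14
This is an arithmetic sequence with common difference d = 14.
Next term = 40 + 14 = 54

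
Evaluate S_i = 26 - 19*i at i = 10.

S_10 = 26 + -19*10 = 26 + -190 = -164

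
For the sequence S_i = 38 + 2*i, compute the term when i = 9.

S_9 = 38 + 2*9 = 38 + 18 = 56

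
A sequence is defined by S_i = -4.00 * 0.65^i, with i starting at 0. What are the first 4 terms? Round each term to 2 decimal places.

This is a geometric sequence.
i=0: S_0 = -4.0 * 0.65^0 = -4.0
i=1: S_1 = -4.0 * 0.65^1 = -2.6
i=2: S_2 = -4.0 * 0.65^2 = -1.69
i=3: S_3 = -4.0 * 0.65^3 ≈ -1.1
The first 4 terms are: [-4.0, -2.6, -1.69, -1.1]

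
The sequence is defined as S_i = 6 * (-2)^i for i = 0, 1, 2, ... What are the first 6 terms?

This is a geometric sequence.
i=0: S_0 = 6 * (-2)^0 = 6
i=1: S_1 = 6 * (-2)^1 = -12
i=2: S_2 = 6 * (-2)^2 = 24
i=3: S_3 = 6 * (-2)^3 = -48
i=4: S_4 = 6 * (-2)^4 = 96
i=5: S_5 = 6 * (-2)^5 = -192
The first 6 terms are: [6, -12, 24, -48, 96, -192]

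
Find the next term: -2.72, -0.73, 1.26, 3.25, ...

Differences: -0.73 - -2.72 = 1.99
This is an arithmetic sequence with common difference d = 1.99.
Next term = 3.25 + 1.99 = 5.24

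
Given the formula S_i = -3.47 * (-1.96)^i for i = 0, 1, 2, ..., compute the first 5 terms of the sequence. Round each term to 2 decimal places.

This is a geometric sequence.
i=0: S_0 = -3.47 * (-1.96)^0 = -3.47
i=1: S_1 = -3.47 * (-1.96)^1 ≈ 6.8
i=2: S_2 = -3.47 * (-1.96)^2 ≈ -13.33
i=3: S_3 = -3.47 * (-1.96)^3 ≈ 26.13
i=4: S_4 = -3.47 * (-1.96)^4 ≈ -51.21
The first 5 terms are: [-3.47, 6.8, -13.33, 26.13, -51.21]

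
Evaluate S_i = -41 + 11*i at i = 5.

S_5 = -41 + 11*5 = -41 + 55 = 14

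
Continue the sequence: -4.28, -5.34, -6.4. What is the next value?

Differences: -5.34 - -4.28 = -1.06
This is an arithmetic sequence with common difference d = -1.06.
Next term = -6.4 + -1.06 = -7.46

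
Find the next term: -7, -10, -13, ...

Differences: -10 - -7 = -3
This is an arithmetic sequence with common difference d = -3.
Next term = -13 + -3 = -16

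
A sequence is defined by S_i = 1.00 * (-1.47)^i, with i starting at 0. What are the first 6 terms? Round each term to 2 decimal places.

This is a geometric sequence.
i=0: S_0 = 1.0 * (-1.47)^0 = 1.0
i=1: S_1 = 1.0 * (-1.47)^1 = -1.47
i=2: S_2 = 1.0 * (-1.47)^2 ≈ 2.16
i=3: S_3 = 1.0 * (-1.47)^3 ≈ -3.18
i=4: S_4 = 1.0 * (-1.47)^4 ≈ 4.67
i=5: S_5 = 1.0 * (-1.47)^5 ≈ -6.86
The first 6 terms are: [1.0, -1.47, 2.16, -3.18, 4.67, -6.86]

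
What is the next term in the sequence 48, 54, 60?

Differences: 54 - 48 = 6
This is an arithmetic sequence with common difference d = 6.
Next term = 60 + 6 = 66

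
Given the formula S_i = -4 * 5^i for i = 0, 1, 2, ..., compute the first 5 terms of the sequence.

This is a geometric sequence.
i=0: S_0 = -4 * 5^0 = -4
i=1: S_1 = -4 * 5^1 = -20
i=2: S_2 = -4 * 5^2 = -100
i=3: S_3 = -4 * 5^3 = -500
i=4: S_4 = -4 * 5^4 = -2500
The first 5 terms are: [-4, -20, -100, -500, -2500]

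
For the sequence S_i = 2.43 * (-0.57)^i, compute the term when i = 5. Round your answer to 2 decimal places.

S_5 = 2.43 * (-0.57)^5 ≈ 2.43 * -0.0602 ≈ -0.15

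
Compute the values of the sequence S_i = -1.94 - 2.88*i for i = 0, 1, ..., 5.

This is an arithmetic sequence.
i=0: S_0 = -1.94 + -2.88*0 = -1.94
i=1: S_1 = -1.94 + -2.88*1 = -4.82
i=2: S_2 = -1.94 + -2.88*2 = -7.7
i=3: S_3 = -1.94 + -2.88*3 = -10.58
i=4: S_4 = -1.94 + -2.88*4 = -13.46
i=5: S_5 = -1.94 + -2.88*5 = -16.34
The first 6 terms are: [-1.94, -4.82, -7.7, -10.58, -13.46, -16.34]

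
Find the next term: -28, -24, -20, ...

Differences: -24 - -28 = 4
This is an arithmetic sequence with common difference d = 4.
Next term = -20 + 4 = -16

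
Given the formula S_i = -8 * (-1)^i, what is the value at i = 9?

S_9 = -8 * (-1)^9 = -8 * -1 = 8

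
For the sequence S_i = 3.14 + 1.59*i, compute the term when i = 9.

S_9 = 3.14 + 1.59*9 = 3.14 + 14.31 = 17.45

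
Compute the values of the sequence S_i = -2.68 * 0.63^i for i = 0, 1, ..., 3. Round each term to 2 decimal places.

This is a geometric sequence.
i=0: S_0 = -2.68 * 0.63^0 = -2.68
i=1: S_1 = -2.68 * 0.63^1 ≈ -1.69
i=2: S_2 = -2.68 * 0.63^2 ≈ -1.06
i=3: S_3 = -2.68 * 0.63^3 ≈ -0.67
The first 4 terms are: [-2.68, -1.69, -1.06, -0.67]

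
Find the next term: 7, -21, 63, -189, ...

Ratios: -21 / 7 = -3.0
This is a geometric sequence with common ratio r = -3.
Next term = -189 * -3 = 567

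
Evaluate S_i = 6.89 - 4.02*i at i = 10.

S_10 = 6.89 + -4.02*10 = 6.89 + -40.2 = -33.31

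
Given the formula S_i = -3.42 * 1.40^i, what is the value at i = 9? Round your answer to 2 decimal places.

S_9 = -3.42 * 1.4^9 ≈ -3.42 * 20.661 ≈ -70.66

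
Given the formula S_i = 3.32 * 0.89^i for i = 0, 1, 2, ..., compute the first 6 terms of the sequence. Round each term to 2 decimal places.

This is a geometric sequence.
i=0: S_0 = 3.32 * 0.89^0 = 3.32
i=1: S_1 = 3.32 * 0.89^1 ≈ 2.95
i=2: S_2 = 3.32 * 0.89^2 ≈ 2.63
i=3: S_3 = 3.32 * 0.89^3 ≈ 2.34
i=4: S_4 = 3.32 * 0.89^4 ≈ 2.08
i=5: S_5 = 3.32 * 0.89^5 ≈ 1.85
The first 6 terms are: [3.32, 2.95, 2.63, 2.34, 2.08, 1.85]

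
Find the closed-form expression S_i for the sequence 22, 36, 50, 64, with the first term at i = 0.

Check differences: 36 - 22 = 14
50 - 36 = 14
Common difference d = 14.
First term a = 22.
Formula: S_i = 22 + 14*i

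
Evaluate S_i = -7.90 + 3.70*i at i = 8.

S_8 = -7.9 + 3.7*8 = -7.9 + 29.6 = 21.7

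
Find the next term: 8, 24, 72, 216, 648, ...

Ratios: 24 / 8 = 3.0
This is a geometric sequence with common ratio r = 3.
Next term = 648 * 3 = 1944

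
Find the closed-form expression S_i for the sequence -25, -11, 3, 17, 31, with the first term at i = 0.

Check differences: -11 - -25 = 14
3 - -11 = 14
Common difference d = 14.
First term a = -25.
Formula: S_i = -25 + 14*i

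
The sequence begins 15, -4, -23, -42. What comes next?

Differences: -4 - 15 = -19
This is an arithmetic sequence with common difference d = -19.
Next term = -42 + -19 = -61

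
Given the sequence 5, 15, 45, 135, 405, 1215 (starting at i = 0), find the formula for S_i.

Check ratios: 15 / 5 = 3.0
Common ratio r = 3.
First term a = 5.
Formula: S_i = 5 * 3^i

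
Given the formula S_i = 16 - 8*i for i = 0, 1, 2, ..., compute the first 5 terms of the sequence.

This is an arithmetic sequence.
i=0: S_0 = 16 + -8*0 = 16
i=1: S_1 = 16 + -8*1 = 8
i=2: S_2 = 16 + -8*2 = 0
i=3: S_3 = 16 + -8*3 = -8
i=4: S_4 = 16 + -8*4 = -16
The first 5 terms are: [16, 8, 0, -8, -16]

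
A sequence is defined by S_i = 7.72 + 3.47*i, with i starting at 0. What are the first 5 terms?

This is an arithmetic sequence.
i=0: S_0 = 7.72 + 3.47*0 = 7.72
i=1: S_1 = 7.72 + 3.47*1 = 11.19
i=2: S_2 = 7.72 + 3.47*2 = 14.66
i=3: S_3 = 7.72 + 3.47*3 = 18.13
i=4: S_4 = 7.72 + 3.47*4 = 21.6
The first 5 terms are: [7.72, 11.19, 14.66, 18.13, 21.6]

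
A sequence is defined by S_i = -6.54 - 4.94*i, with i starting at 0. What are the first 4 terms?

This is an arithmetic sequence.
i=0: S_0 = -6.54 + -4.94*0 = -6.54
i=1: S_1 = -6.54 + -4.94*1 = -11.48
i=2: S_2 = -6.54 + -4.94*2 = -16.42
i=3: S_3 = -6.54 + -4.94*3 = -21.36
The first 4 terms are: [-6.54, -11.48, -16.42, -21.36]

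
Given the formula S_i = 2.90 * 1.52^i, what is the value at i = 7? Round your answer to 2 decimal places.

S_7 = 2.9 * 1.52^7 ≈ 2.9 * 18.7458 ≈ 54.36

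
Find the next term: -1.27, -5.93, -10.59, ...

Differences: -5.93 - -1.27 = -4.66
This is an arithmetic sequence with common difference d = -4.66.
Next term = -10.59 + -4.66 = -15.25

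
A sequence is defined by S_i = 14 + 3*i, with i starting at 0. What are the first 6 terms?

This is an arithmetic sequence.
i=0: S_0 = 14 + 3*0 = 14
i=1: S_1 = 14 + 3*1 = 17
i=2: S_2 = 14 + 3*2 = 20
i=3: S_3 = 14 + 3*3 = 23
i=4: S_4 = 14 + 3*4 = 26
i=5: S_5 = 14 + 3*5 = 29
The first 6 terms are: [14, 17, 20, 23, 26, 29]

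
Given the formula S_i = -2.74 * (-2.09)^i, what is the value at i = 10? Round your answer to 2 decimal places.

S_10 = -2.74 * (-2.09)^10 ≈ -2.74 * 1590.2407 ≈ -4357.26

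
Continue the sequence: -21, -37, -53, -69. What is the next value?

Differences: -37 - -21 = -16
This is an arithmetic sequence with common difference d = -16.
Next term = -69 + -16 = -85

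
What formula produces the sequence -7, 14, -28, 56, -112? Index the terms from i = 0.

Check ratios: 14 / -7 = -2.0
Common ratio r = -2.
First term a = -7.
Formula: S_i = -7 * (-2)^i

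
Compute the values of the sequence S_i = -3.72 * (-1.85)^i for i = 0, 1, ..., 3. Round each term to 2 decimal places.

This is a geometric sequence.
i=0: S_0 = -3.72 * (-1.85)^0 = -3.72
i=1: S_1 = -3.72 * (-1.85)^1 ≈ 6.88
i=2: S_2 = -3.72 * (-1.85)^2 ≈ -12.73
i=3: S_3 = -3.72 * (-1.85)^3 ≈ 23.55
The first 4 terms are: [-3.72, 6.88, -12.73, 23.55]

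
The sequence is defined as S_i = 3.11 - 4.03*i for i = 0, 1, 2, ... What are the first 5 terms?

This is an arithmetic sequence.
i=0: S_0 = 3.11 + -4.03*0 = 3.11
i=1: S_1 = 3.11 + -4.03*1 = -0.92
i=2: S_2 = 3.11 + -4.03*2 = -4.95
i=3: S_3 = 3.11 + -4.03*3 = -8.98
i=4: S_4 = 3.11 + -4.03*4 = -13.01
The first 5 terms are: [3.11, -0.92, -4.95, -8.98, -13.01]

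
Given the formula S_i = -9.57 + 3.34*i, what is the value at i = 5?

S_5 = -9.57 + 3.34*5 = -9.57 + 16.7 = 7.13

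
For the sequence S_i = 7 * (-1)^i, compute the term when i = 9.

S_9 = 7 * (-1)^9 = 7 * -1 = -7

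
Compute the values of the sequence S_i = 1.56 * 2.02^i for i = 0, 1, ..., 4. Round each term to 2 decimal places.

This is a geometric sequence.
i=0: S_0 = 1.56 * 2.02^0 = 1.56
i=1: S_1 = 1.56 * 2.02^1 ≈ 3.15
i=2: S_2 = 1.56 * 2.02^2 ≈ 6.37
i=3: S_3 = 1.56 * 2.02^3 ≈ 12.86
i=4: S_4 = 1.56 * 2.02^4 ≈ 25.97
The first 5 terms are: [1.56, 3.15, 6.37, 12.86, 25.97]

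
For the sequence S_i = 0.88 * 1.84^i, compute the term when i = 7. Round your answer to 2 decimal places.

S_7 = 0.88 * 1.84^7 ≈ 0.88 * 71.4044 ≈ 62.84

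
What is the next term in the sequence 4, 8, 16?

Ratios: 8 / 4 = 2.0
This is a geometric sequence with common ratio r = 2.
Next term = 16 * 2 = 32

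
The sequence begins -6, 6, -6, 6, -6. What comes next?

Ratios: 6 / -6 = -1.0
This is a geometric sequence with common ratio r = -1.
Next term = -6 * -1 = 6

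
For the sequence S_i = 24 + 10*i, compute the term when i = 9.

S_9 = 24 + 10*9 = 24 + 90 = 114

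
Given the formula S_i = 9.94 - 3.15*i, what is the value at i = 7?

S_7 = 9.94 + -3.15*7 = 9.94 + -22.05 = -12.11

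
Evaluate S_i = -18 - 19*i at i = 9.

S_9 = -18 + -19*9 = -18 + -171 = -189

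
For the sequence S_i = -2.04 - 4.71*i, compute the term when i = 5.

S_5 = -2.04 + -4.71*5 = -2.04 + -23.55 = -25.59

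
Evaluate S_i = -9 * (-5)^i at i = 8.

S_8 = -9 * (-5)^8 = -9 * 390625 = -3515625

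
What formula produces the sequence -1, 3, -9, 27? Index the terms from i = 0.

Check ratios: 3 / -1 = -3.0
Common ratio r = -3.
First term a = -1.
Formula: S_i = -1 * (-3)^i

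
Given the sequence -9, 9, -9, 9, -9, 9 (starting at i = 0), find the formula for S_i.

Check ratios: 9 / -9 = -1.0
Common ratio r = -1.
First term a = -9.
Formula: S_i = -9 * (-1)^i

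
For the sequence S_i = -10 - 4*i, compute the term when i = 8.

S_8 = -10 + -4*8 = -10 + -32 = -42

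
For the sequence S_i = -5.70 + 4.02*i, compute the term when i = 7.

S_7 = -5.7 + 4.02*7 = -5.7 + 28.14 = 22.44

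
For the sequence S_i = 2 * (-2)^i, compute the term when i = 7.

S_7 = 2 * (-2)^7 = 2 * -128 = -256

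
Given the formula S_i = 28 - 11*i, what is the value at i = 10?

S_10 = 28 + -11*10 = 28 + -110 = -82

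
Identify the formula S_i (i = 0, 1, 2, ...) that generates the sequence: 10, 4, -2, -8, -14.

Check differences: 4 - 10 = -6
-2 - 4 = -6
Common difference d = -6.
First term a = 10.
Formula: S_i = 10 - 6*i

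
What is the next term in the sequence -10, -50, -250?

Ratios: -50 / -10 = 5.0
This is a geometric sequence with common ratio r = 5.
Next term = -250 * 5 = -1250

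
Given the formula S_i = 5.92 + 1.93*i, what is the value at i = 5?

S_5 = 5.92 + 1.93*5 = 5.92 + 9.65 = 15.57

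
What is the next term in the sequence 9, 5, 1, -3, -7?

Differences: 5 - 9 = -4
This is an arithmetic sequence with common difference d = -4.
Next term = -7 + -4 = -11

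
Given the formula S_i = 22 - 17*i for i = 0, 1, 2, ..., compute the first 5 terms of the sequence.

This is an arithmetic sequence.
i=0: S_0 = 22 + -17*0 = 22
i=1: S_1 = 22 + -17*1 = 5
i=2: S_2 = 22 + -17*2 = -12
i=3: S_3 = 22 + -17*3 = -29
i=4: S_4 = 22 + -17*4 = -46
The first 5 terms are: [22, 5, -12, -29, -46]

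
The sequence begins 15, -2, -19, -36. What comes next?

Differences: -2 - 15 = -17
This is an arithmetic sequence with common difference d = -17.
Next term = -36 + -17 = -53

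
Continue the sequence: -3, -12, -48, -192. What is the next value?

Ratios: -12 / -3 = 4.0
This is a geometric sequence with common ratio r = 4.
Next term = -192 * 4 = -768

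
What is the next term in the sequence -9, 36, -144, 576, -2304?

Ratios: 36 / -9 = -4.0
This is a geometric sequence with common ratio r = -4.
Next term = -2304 * -4 = 9216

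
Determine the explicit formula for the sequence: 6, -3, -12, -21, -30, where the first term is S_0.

Check differences: -3 - 6 = -9
-12 - -3 = -9
Common difference d = -9.
First term a = 6.
Formula: S_i = 6 - 9*i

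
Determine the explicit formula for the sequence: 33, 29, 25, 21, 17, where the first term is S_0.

Check differences: 29 - 33 = -4
25 - 29 = -4
Common difference d = -4.
First term a = 33.
Formula: S_i = 33 - 4*i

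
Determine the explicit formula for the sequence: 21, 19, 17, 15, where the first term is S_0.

Check differences: 19 - 21 = -2
17 - 19 = -2
Common difference d = -2.
First term a = 21.
Formula: S_i = 21 - 2*i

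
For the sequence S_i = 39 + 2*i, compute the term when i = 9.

S_9 = 39 + 2*9 = 39 + 18 = 57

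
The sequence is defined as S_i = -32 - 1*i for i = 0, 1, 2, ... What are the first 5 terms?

This is an arithmetic sequence.
i=0: S_0 = -32 + -1*0 = -32
i=1: S_1 = -32 + -1*1 = -33
i=2: S_2 = -32 + -1*2 = -34
i=3: S_3 = -32 + -1*3 = -35
i=4: S_4 = -32 + -1*4 = -36
The first 5 terms are: [-32, -33, -34, -35, -36]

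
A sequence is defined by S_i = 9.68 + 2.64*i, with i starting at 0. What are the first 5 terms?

This is an arithmetic sequence.
i=0: S_0 = 9.68 + 2.64*0 = 9.68
i=1: S_1 = 9.68 + 2.64*1 = 12.32
i=2: S_2 = 9.68 + 2.64*2 = 14.96
i=3: S_3 = 9.68 + 2.64*3 = 17.6
i=4: S_4 = 9.68 + 2.64*4 = 20.24
The first 5 terms are: [9.68, 12.32, 14.96, 17.6, 20.24]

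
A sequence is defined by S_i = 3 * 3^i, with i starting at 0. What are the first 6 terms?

This is a geometric sequence.
i=0: S_0 = 3 * 3^0 = 3
i=1: S_1 = 3 * 3^1 = 9
i=2: S_2 = 3 * 3^2 = 27
i=3: S_3 = 3 * 3^3 = 81
i=4: S_4 = 3 * 3^4 = 243
i=5: S_5 = 3 * 3^5 = 729
The first 6 terms are: [3, 9, 27, 81, 243, 729]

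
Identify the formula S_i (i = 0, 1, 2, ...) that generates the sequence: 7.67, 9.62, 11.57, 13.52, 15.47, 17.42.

Check differences: 9.62 - 7.67 = 1.95
11.57 - 9.62 = 1.95
Common difference d = 1.95.
First term a = 7.67.
Formula: S_i = 7.67 + 1.95*i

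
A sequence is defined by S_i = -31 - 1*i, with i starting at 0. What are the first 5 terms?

This is an arithmetic sequence.
i=0: S_0 = -31 + -1*0 = -31
i=1: S_1 = -31 + -1*1 = -32
i=2: S_2 = -31 + -1*2 = -33
i=3: S_3 = -31 + -1*3 = -34
i=4: S_4 = -31 + -1*4 = -35
The first 5 terms are: [-31, -32, -33, -34, -35]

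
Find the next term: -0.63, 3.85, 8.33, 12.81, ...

Differences: 3.85 - -0.63 = 4.48
This is an arithmetic sequence with common difference d = 4.48.
Next term = 12.81 + 4.48 = 17.29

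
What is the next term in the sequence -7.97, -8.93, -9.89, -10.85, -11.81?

Differences: -8.93 - -7.97 = -0.96
This is an arithmetic sequence with common difference d = -0.96.
Next term = -11.81 + -0.96 = -12.77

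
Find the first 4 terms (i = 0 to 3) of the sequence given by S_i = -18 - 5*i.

This is an arithmetic sequence.
i=0: S_0 = -18 + -5*0 = -18
i=1: S_1 = -18 + -5*1 = -23
i=2: S_2 = -18 + -5*2 = -28
i=3: S_3 = -18 + -5*3 = -33
The first 4 terms are: [-18, -23, -28, -33]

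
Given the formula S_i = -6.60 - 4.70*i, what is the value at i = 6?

S_6 = -6.6 + -4.7*6 = -6.6 + -28.2 = -34.8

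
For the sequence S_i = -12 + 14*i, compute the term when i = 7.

S_7 = -12 + 14*7 = -12 + 98 = 86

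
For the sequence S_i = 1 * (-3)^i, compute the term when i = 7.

S_7 = 1 * (-3)^7 = 1 * -2187 = -2187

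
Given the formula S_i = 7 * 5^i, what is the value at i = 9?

S_9 = 7 * 5^9 = 7 * 1953125 = 13671875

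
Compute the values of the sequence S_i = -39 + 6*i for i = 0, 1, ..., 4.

This is an arithmetic sequence.
i=0: S_0 = -39 + 6*0 = -39
i=1: S_1 = -39 + 6*1 = -33
i=2: S_2 = -39 + 6*2 = -27
i=3: S_3 = -39 + 6*3 = -21
i=4: S_4 = -39 + 6*4 = -15
The first 5 terms are: [-39, -33, -27, -21, -15]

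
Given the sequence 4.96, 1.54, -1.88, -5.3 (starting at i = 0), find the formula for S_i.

Check differences: 1.54 - 4.96 = -3.42
-1.88 - 1.54 = -3.42
Common difference d = -3.42.
First term a = 4.96.
Formula: S_i = 4.96 - 3.42*i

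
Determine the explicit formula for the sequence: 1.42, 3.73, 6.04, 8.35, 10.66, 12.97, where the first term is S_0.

Check differences: 3.73 - 1.42 = 2.31
6.04 - 3.73 = 2.31
Common difference d = 2.31.
First term a = 1.42.
Formula: S_i = 1.42 + 2.31*i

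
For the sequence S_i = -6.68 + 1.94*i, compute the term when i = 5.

S_5 = -6.68 + 1.94*5 = -6.68 + 9.7 = 3.02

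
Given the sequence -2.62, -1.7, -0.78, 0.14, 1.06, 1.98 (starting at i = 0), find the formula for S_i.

Check differences: -1.7 - -2.62 = 0.92
-0.78 - -1.7 = 0.92
Common difference d = 0.92.
First term a = -2.62.
Formula: S_i = -2.62 + 0.92*i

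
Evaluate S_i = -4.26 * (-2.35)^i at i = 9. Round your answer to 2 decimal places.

S_9 = -4.26 * (-2.35)^9 ≈ -4.26 * -2185.8017 ≈ 9311.52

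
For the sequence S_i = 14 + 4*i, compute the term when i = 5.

S_5 = 14 + 4*5 = 14 + 20 = 34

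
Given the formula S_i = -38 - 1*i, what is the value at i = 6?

S_6 = -38 + -1*6 = -38 + -6 = -44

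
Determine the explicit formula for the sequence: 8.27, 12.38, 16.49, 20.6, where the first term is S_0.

Check differences: 12.38 - 8.27 = 4.11
16.49 - 12.38 = 4.11
Common difference d = 4.11.
First term a = 8.27.
Formula: S_i = 8.27 + 4.11*i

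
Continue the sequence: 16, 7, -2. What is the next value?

Differences: 7 - 16 = -9
This is an arithmetic sequence with common difference d = -9.
Next term = -2 + -9 = -11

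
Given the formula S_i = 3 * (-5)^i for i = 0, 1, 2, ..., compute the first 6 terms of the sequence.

This is a geometric sequence.
i=0: S_0 = 3 * (-5)^0 = 3
i=1: S_1 = 3 * (-5)^1 = -15
i=2: S_2 = 3 * (-5)^2 = 75
i=3: S_3 = 3 * (-5)^3 = -375
i=4: S_4 = 3 * (-5)^4 = 1875
i=5: S_5 = 3 * (-5)^5 = -9375
The first 6 terms are: [3, -15, 75, -375, 1875, -9375]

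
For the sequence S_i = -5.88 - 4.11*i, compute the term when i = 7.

S_7 = -5.88 + -4.11*7 = -5.88 + -28.77 = -34.65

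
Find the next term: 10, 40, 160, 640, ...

Ratios: 40 / 10 = 4.0
This is a geometric sequence with common ratio r = 4.
Next term = 640 * 4 = 2560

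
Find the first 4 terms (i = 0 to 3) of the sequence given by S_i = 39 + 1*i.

This is an arithmetic sequence.
i=0: S_0 = 39 + 1*0 = 39
i=1: S_1 = 39 + 1*1 = 40
i=2: S_2 = 39 + 1*2 = 41
i=3: S_3 = 39 + 1*3 = 42
The first 4 terms are: [39, 40, 41, 42]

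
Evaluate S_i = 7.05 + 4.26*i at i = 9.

S_9 = 7.05 + 4.26*9 = 7.05 + 38.34 = 45.39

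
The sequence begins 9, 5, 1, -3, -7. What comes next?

Differences: 5 - 9 = -4
This is an arithmetic sequence with common difference d = -4.
Next term = -7 + -4 = -11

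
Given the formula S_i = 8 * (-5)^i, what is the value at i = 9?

S_9 = 8 * (-5)^9 = 8 * -1953125 = -15625000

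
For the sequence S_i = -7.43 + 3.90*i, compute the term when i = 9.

S_9 = -7.43 + 3.9*9 = -7.43 + 35.1 = 27.67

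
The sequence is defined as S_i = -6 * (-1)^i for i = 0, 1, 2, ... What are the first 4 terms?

This is a geometric sequence.
i=0: S_0 = -6 * (-1)^0 = -6
i=1: S_1 = -6 * (-1)^1 = 6
i=2: S_2 = -6 * (-1)^2 = -6
i=3: S_3 = -6 * (-1)^3 = 6
The first 4 terms are: [-6, 6, -6, 6]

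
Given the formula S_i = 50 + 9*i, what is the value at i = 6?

S_6 = 50 + 9*6 = 50 + 54 = 104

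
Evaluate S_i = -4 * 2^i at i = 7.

S_7 = -4 * 2^7 = -4 * 128 = -512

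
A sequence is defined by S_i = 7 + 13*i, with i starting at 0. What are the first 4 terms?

This is an arithmetic sequence.
i=0: S_0 = 7 + 13*0 = 7
i=1: S_1 = 7 + 13*1 = 20
i=2: S_2 = 7 + 13*2 = 33
i=3: S_3 = 7 + 13*3 = 46
The first 4 terms are: [7, 20, 33, 46]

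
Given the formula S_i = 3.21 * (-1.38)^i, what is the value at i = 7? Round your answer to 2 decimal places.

S_7 = 3.21 * (-1.38)^7 ≈ 3.21 * -9.5313 ≈ -30.6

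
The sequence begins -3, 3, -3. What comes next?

Ratios: 3 / -3 = -1.0
This is a geometric sequence with common ratio r = -1.
Next term = -3 * -1 = 3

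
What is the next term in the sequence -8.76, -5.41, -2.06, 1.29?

Differences: -5.41 - -8.76 = 3.35
This is an arithmetic sequence with common difference d = 3.35.
Next term = 1.29 + 3.35 = 4.64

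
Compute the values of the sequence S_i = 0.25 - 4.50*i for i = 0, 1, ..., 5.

This is an arithmetic sequence.
i=0: S_0 = 0.25 + -4.5*0 = 0.25
i=1: S_1 = 0.25 + -4.5*1 = -4.25
i=2: S_2 = 0.25 + -4.5*2 = -8.75
i=3: S_3 = 0.25 + -4.5*3 = -13.25
i=4: S_4 = 0.25 + -4.5*4 = -17.75
i=5: S_5 = 0.25 + -4.5*5 = -22.25
The first 6 terms are: [0.25, -4.25, -8.75, -13.25, -17.75, -22.25]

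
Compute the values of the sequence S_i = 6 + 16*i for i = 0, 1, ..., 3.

This is an arithmetic sequence.
i=0: S_0 = 6 + 16*0 = 6
i=1: S_1 = 6 + 16*1 = 22
i=2: S_2 = 6 + 16*2 = 38
i=3: S_3 = 6 + 16*3 = 54
The first 4 terms are: [6, 22, 38, 54]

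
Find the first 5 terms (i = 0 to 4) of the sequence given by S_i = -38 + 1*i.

This is an arithmetic sequence.
i=0: S_0 = -38 + 1*0 = -38
i=1: S_1 = -38 + 1*1 = -37
i=2: S_2 = -38 + 1*2 = -36
i=3: S_3 = -38 + 1*3 = -35
i=4: S_4 = -38 + 1*4 = -34
The first 5 terms are: [-38, -37, -36, -35, -34]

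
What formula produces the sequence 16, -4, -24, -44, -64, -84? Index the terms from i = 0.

Check differences: -4 - 16 = -20
-24 - -4 = -20
Common difference d = -20.
First term a = 16.
Formula: S_i = 16 - 20*i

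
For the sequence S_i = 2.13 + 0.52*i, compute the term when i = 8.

S_8 = 2.13 + 0.52*8 = 2.13 + 4.16 = 6.29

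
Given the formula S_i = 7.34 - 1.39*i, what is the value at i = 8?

S_8 = 7.34 + -1.39*8 = 7.34 + -11.12 = -3.78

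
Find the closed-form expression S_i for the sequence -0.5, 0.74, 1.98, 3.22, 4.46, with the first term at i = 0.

Check differences: 0.74 - -0.5 = 1.24
1.98 - 0.74 = 1.24
Common difference d = 1.24.
First term a = -0.5.
Formula: S_i = -0.50 + 1.24*i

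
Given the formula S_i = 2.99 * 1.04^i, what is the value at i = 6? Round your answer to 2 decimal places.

S_6 = 2.99 * 1.04^6 ≈ 2.99 * 1.2653 ≈ 3.78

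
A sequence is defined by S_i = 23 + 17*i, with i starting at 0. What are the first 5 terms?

This is an arithmetic sequence.
i=0: S_0 = 23 + 17*0 = 23
i=1: S_1 = 23 + 17*1 = 40
i=2: S_2 = 23 + 17*2 = 57
i=3: S_3 = 23 + 17*3 = 74
i=4: S_4 = 23 + 17*4 = 91
The first 5 terms are: [23, 40, 57, 74, 91]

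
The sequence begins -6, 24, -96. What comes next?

Ratios: 24 / -6 = -4.0
This is a geometric sequence with common ratio r = -4.
Next term = -96 * -4 = 384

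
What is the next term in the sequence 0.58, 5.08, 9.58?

Differences: 5.08 - 0.58 = 4.5
This is an arithmetic sequence with common difference d = 4.5.
Next term = 9.58 + 4.5 = 14.08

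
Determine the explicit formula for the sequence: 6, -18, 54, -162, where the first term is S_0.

Check ratios: -18 / 6 = -3.0
Common ratio r = -3.
First term a = 6.
Formula: S_i = 6 * (-3)^i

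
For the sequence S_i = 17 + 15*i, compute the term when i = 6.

S_6 = 17 + 15*6 = 17 + 90 = 107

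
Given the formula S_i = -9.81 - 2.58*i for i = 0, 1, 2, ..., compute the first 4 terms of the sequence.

This is an arithmetic sequence.
i=0: S_0 = -9.81 + -2.58*0 = -9.81
i=1: S_1 = -9.81 + -2.58*1 = -12.39
i=2: S_2 = -9.81 + -2.58*2 = -14.97
i=3: S_3 = -9.81 + -2.58*3 = -17.55
The first 4 terms are: [-9.81, -12.39, -14.97, -17.55]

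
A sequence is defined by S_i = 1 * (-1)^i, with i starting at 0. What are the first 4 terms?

This is a geometric sequence.
i=0: S_0 = 1 * (-1)^0 = 1
i=1: S_1 = 1 * (-1)^1 = -1
i=2: S_2 = 1 * (-1)^2 = 1
i=3: S_3 = 1 * (-1)^3 = -1
The first 4 terms are: [1, -1, 1, -1]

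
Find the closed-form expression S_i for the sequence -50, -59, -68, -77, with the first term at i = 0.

Check differences: -59 - -50 = -9
-68 - -59 = -9
Common difference d = -9.
First term a = -50.
Formula: S_i = -50 - 9*i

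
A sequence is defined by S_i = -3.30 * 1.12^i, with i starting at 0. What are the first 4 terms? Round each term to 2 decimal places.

This is a geometric sequence.
i=0: S_0 = -3.3 * 1.12^0 = -3.3
i=1: S_1 = -3.3 * 1.12^1 ≈ -3.7
i=2: S_2 = -3.3 * 1.12^2 ≈ -4.14
i=3: S_3 = -3.3 * 1.12^3 ≈ -4.64
The first 4 terms are: [-3.3, -3.7, -4.14, -4.64]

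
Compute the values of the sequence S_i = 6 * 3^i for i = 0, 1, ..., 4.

This is a geometric sequence.
i=0: S_0 = 6 * 3^0 = 6
i=1: S_1 = 6 * 3^1 = 18
i=2: S_2 = 6 * 3^2 = 54
i=3: S_3 = 6 * 3^3 = 162
i=4: S_4 = 6 * 3^4 = 486
The first 5 terms are: [6, 18, 54, 162, 486]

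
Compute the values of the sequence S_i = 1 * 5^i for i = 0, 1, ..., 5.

This is a geometric sequence.
i=0: S_0 = 1 * 5^0 = 1
i=1: S_1 = 1 * 5^1 = 5
i=2: S_2 = 1 * 5^2 = 25
i=3: S_3 = 1 * 5^3 = 125
i=4: S_4 = 1 * 5^4 = 625
i=5: S_5 = 1 * 5^5 = 3125
The first 6 terms are: [1, 5, 25, 125, 625, 3125]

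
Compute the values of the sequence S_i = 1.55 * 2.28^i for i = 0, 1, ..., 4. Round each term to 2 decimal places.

This is a geometric sequence.
i=0: S_0 = 1.55 * 2.28^0 = 1.55
i=1: S_1 = 1.55 * 2.28^1 ≈ 3.53
i=2: S_2 = 1.55 * 2.28^2 ≈ 8.06
i=3: S_3 = 1.55 * 2.28^3 ≈ 18.37
i=4: S_4 = 1.55 * 2.28^4 ≈ 41.89
The first 5 terms are: [1.55, 3.53, 8.06, 18.37, 41.89]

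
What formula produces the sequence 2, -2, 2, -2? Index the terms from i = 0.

Check ratios: -2 / 2 = -1.0
Common ratio r = -1.
First term a = 2.
Formula: S_i = 2 * (-1)^i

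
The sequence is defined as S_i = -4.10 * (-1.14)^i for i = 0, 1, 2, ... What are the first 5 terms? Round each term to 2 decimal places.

This is a geometric sequence.
i=0: S_0 = -4.1 * (-1.14)^0 = -4.1
i=1: S_1 = -4.1 * (-1.14)^1 ≈ 4.67
i=2: S_2 = -4.1 * (-1.14)^2 ≈ -5.33
i=3: S_3 = -4.1 * (-1.14)^3 ≈ 6.07
i=4: S_4 = -4.1 * (-1.14)^4 ≈ -6.92
The first 5 terms are: [-4.1, 4.67, -5.33, 6.07, -6.92]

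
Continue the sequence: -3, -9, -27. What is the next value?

Ratios: -9 / -3 = 3.0
This is a geometric sequence with common ratio r = 3.
Next term = -27 * 3 = -81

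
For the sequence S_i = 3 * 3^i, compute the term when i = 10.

S_10 = 3 * 3^10 = 3 * 59049 = 177147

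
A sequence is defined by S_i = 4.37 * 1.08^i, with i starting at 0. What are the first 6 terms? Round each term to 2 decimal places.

This is a geometric sequence.
i=0: S_0 = 4.37 * 1.08^0 = 4.37
i=1: S_1 = 4.37 * 1.08^1 ≈ 4.72
i=2: S_2 = 4.37 * 1.08^2 ≈ 5.1
i=3: S_3 = 4.37 * 1.08^3 ≈ 5.5
i=4: S_4 = 4.37 * 1.08^4 ≈ 5.95
i=5: S_5 = 4.37 * 1.08^5 ≈ 6.42
The first 6 terms are: [4.37, 4.72, 5.1, 5.5, 5.95, 6.42]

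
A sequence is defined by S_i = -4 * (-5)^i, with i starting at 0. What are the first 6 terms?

This is a geometric sequence.
i=0: S_0 = -4 * (-5)^0 = -4
i=1: S_1 = -4 * (-5)^1 = 20
i=2: S_2 = -4 * (-5)^2 = -100
i=3: S_3 = -4 * (-5)^3 = 500
i=4: S_4 = -4 * (-5)^4 = -2500
i=5: S_5 = -4 * (-5)^5 = 12500
The first 6 terms are: [-4, 20, -100, 500, -2500, 12500]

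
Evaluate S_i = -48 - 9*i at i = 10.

S_10 = -48 + -9*10 = -48 + -90 = -138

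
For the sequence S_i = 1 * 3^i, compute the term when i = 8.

S_8 = 1 * 3^8 = 1 * 6561 = 6561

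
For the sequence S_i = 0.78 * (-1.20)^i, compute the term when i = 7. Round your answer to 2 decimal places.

S_7 = 0.78 * (-1.2)^7 ≈ 0.78 * -3.5832 ≈ -2.79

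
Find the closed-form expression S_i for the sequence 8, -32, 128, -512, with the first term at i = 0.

Check ratios: -32 / 8 = -4.0
Common ratio r = -4.
First term a = 8.
Formula: S_i = 8 * (-4)^i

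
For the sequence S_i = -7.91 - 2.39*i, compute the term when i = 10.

S_10 = -7.91 + -2.39*10 = -7.91 + -23.9 = -31.81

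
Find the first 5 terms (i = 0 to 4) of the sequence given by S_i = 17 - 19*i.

This is an arithmetic sequence.
i=0: S_0 = 17 + -19*0 = 17
i=1: S_1 = 17 + -19*1 = -2
i=2: S_2 = 17 + -19*2 = -21
i=3: S_3 = 17 + -19*3 = -40
i=4: S_4 = 17 + -19*4 = -59
The first 5 terms are: [17, -2, -21, -40, -59]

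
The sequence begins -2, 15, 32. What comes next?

Differences: 15 - -2 = 17
This is an arithmetic sequence with common difference d = 17.
Next term = 32 + 17 = 49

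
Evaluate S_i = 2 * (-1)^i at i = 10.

S_10 = 2 * (-1)^10 = 2 * 1 = 2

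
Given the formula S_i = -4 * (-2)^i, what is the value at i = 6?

S_6 = -4 * (-2)^6 = -4 * 64 = -256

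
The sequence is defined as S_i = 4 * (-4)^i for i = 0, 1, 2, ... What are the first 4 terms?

This is a geometric sequence.
i=0: S_0 = 4 * (-4)^0 = 4
i=1: S_1 = 4 * (-4)^1 = -16
i=2: S_2 = 4 * (-4)^2 = 64
i=3: S_3 = 4 * (-4)^3 = -256
The first 4 terms are: [4, -16, 64, -256]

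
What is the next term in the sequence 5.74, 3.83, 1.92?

Differences: 3.83 - 5.74 = -1.91
This is an arithmetic sequence with common difference d = -1.91.
Next term = 1.92 + -1.91 = 0.01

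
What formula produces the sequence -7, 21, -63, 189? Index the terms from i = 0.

Check ratios: 21 / -7 = -3.0
Common ratio r = -3.
First term a = -7.
Formula: S_i = -7 * (-3)^i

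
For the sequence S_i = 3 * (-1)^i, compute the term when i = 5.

S_5 = 3 * (-1)^5 = 3 * -1 = -3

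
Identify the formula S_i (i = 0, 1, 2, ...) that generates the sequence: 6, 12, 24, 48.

Check ratios: 12 / 6 = 2.0
Common ratio r = 2.
First term a = 6.
Formula: S_i = 6 * 2^i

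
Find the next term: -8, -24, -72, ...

Ratios: -24 / -8 = 3.0
This is a geometric sequence with common ratio r = 3.
Next term = -72 * 3 = -216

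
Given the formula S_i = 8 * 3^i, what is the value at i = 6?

S_6 = 8 * 3^6 = 8 * 729 = 5832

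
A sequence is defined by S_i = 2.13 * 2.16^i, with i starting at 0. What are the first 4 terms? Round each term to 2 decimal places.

This is a geometric sequence.
i=0: S_0 = 2.13 * 2.16^0 = 2.13
i=1: S_1 = 2.13 * 2.16^1 ≈ 4.6
i=2: S_2 = 2.13 * 2.16^2 ≈ 9.94
i=3: S_3 = 2.13 * 2.16^3 ≈ 21.47
The first 4 terms are: [2.13, 4.6, 9.94, 21.47]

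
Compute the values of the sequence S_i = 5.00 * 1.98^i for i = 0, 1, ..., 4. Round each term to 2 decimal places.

This is a geometric sequence.
i=0: S_0 = 5.0 * 1.98^0 = 5.0
i=1: S_1 = 5.0 * 1.98^1 = 9.9
i=2: S_2 = 5.0 * 1.98^2 ≈ 19.6
i=3: S_3 = 5.0 * 1.98^3 ≈ 38.81
i=4: S_4 = 5.0 * 1.98^4 ≈ 76.85
The first 5 terms are: [5.0, 9.9, 19.6, 38.81, 76.85]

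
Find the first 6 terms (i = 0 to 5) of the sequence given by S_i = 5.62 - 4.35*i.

This is an arithmetic sequence.
i=0: S_0 = 5.62 + -4.35*0 = 5.62
i=1: S_1 = 5.62 + -4.35*1 = 1.27
i=2: S_2 = 5.62 + -4.35*2 = -3.08
i=3: S_3 = 5.62 + -4.35*3 = -7.43
i=4: S_4 = 5.62 + -4.35*4 = -11.78
i=5: S_5 = 5.62 + -4.35*5 = -16.13
The first 6 terms are: [5.62, 1.27, -3.08, -7.43, -11.78, -16.13]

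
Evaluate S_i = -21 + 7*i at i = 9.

S_9 = -21 + 7*9 = -21 + 63 = 42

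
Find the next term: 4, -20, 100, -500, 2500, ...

Ratios: -20 / 4 = -5.0
This is a geometric sequence with common ratio r = -5.
Next term = 2500 * -5 = -12500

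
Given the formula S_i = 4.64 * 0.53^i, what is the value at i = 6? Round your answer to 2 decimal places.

S_6 = 4.64 * 0.53^6 ≈ 4.64 * 0.0222 ≈ 0.1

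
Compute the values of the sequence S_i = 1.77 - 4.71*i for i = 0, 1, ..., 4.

This is an arithmetic sequence.
i=0: S_0 = 1.77 + -4.71*0 = 1.77
i=1: S_1 = 1.77 + -4.71*1 = -2.94
i=2: S_2 = 1.77 + -4.71*2 = -7.65
i=3: S_3 = 1.77 + -4.71*3 = -12.36
i=4: S_4 = 1.77 + -4.71*4 = -17.07
The first 5 terms are: [1.77, -2.94, -7.65, -12.36, -17.07]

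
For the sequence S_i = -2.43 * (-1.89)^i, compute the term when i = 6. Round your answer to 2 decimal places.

S_6 = -2.43 * (-1.89)^6 ≈ -2.43 * 45.5796 ≈ -110.76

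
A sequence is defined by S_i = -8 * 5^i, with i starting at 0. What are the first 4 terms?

This is a geometric sequence.
i=0: S_0 = -8 * 5^0 = -8
i=1: S_1 = -8 * 5^1 = -40
i=2: S_2 = -8 * 5^2 = -200
i=3: S_3 = -8 * 5^3 = -1000
The first 4 terms are: [-8, -40, -200, -1000]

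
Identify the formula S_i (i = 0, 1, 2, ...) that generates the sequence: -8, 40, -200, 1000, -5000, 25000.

Check ratios: 40 / -8 = -5.0
Common ratio r = -5.
First term a = -8.
Formula: S_i = -8 * (-5)^i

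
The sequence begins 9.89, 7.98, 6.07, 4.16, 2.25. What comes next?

Differences: 7.98 - 9.89 = -1.91
This is an arithmetic sequence with common difference d = -1.91.
Next term = 2.25 + -1.91 = 0.34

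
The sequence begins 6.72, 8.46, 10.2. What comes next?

Differences: 8.46 - 6.72 = 1.74
This is an arithmetic sequence with common difference d = 1.74.
Next term = 10.2 + 1.74 = 11.94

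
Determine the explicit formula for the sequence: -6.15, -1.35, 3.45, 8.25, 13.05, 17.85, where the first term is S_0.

Check differences: -1.35 - -6.15 = 4.8
3.45 - -1.35 = 4.8
Common difference d = 4.8.
First term a = -6.15.
Formula: S_i = -6.15 + 4.80*i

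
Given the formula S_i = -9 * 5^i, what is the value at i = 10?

S_10 = -9 * 5^10 = -9 * 9765625 = -87890625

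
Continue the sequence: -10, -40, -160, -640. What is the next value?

Ratios: -40 / -10 = 4.0
This is a geometric sequence with common ratio r = 4.
Next term = -640 * 4 = -2560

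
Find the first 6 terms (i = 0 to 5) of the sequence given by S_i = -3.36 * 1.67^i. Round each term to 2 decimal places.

This is a geometric sequence.
i=0: S_0 = -3.36 * 1.67^0 = -3.36
i=1: S_1 = -3.36 * 1.67^1 ≈ -5.61
i=2: S_2 = -3.36 * 1.67^2 ≈ -9.37
i=3: S_3 = -3.36 * 1.67^3 ≈ -15.65
i=4: S_4 = -3.36 * 1.67^4 ≈ -26.13
i=5: S_5 = -3.36 * 1.67^5 ≈ -43.64
The first 6 terms are: [-3.36, -5.61, -9.37, -15.65, -26.13, -43.64]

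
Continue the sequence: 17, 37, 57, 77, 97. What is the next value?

Differences: 37 - 17 = 20
This is an arithmetic sequence with common difference d = 20.
Next term = 97 + 20 = 117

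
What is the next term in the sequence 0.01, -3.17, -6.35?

Differences: -3.17 - 0.01 = -3.18
This is an arithmetic sequence with common difference d = -3.18.
Next term = -6.35 + -3.18 = -9.53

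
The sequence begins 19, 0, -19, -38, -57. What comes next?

Differences: 0 - 19 = -19
This is an arithmetic sequence with common difference d = -19.
Next term = -57 + -19 = -76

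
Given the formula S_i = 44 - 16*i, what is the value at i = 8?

S_8 = 44 + -16*8 = 44 + -128 = -84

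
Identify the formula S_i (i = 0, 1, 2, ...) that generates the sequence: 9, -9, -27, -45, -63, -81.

Check differences: -9 - 9 = -18
-27 - -9 = -18
Common difference d = -18.
First term a = 9.
Formula: S_i = 9 - 18*i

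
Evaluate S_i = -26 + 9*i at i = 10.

S_10 = -26 + 9*10 = -26 + 90 = 64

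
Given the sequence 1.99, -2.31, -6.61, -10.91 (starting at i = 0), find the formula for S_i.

Check differences: -2.31 - 1.99 = -4.3
-6.61 - -2.31 = -4.3
Common difference d = -4.3.
First term a = 1.99.
Formula: S_i = 1.99 - 4.30*i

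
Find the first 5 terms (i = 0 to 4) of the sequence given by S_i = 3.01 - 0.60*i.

This is an arithmetic sequence.
i=0: S_0 = 3.01 + -0.6*0 = 3.01
i=1: S_1 = 3.01 + -0.6*1 = 2.41
i=2: S_2 = 3.01 + -0.6*2 = 1.81
i=3: S_3 = 3.01 + -0.6*3 = 1.21
i=4: S_4 = 3.01 + -0.6*4 = 0.61
The first 5 terms are: [3.01, 2.41, 1.81, 1.21, 0.61]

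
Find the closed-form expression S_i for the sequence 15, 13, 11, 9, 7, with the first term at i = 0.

Check differences: 13 - 15 = -2
11 - 13 = -2
Common difference d = -2.
First term a = 15.
Formula: S_i = 15 - 2*i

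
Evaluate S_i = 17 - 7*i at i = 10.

S_10 = 17 + -7*10 = 17 + -70 = -53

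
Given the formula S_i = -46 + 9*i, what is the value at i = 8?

S_8 = -46 + 9*8 = -46 + 72 = 26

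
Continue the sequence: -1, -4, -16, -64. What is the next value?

Ratios: -4 / -1 = 4.0
This is a geometric sequence with common ratio r = 4.
Next term = -64 * 4 = -256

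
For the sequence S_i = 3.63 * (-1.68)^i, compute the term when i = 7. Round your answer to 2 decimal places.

S_7 = 3.63 * (-1.68)^7 ≈ 3.63 * -37.7716 ≈ -137.11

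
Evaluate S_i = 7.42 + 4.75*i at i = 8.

S_8 = 7.42 + 4.75*8 = 7.42 + 38.0 = 45.42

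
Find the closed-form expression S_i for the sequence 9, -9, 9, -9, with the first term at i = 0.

Check ratios: -9 / 9 = -1.0
Common ratio r = -1.
First term a = 9.
Formula: S_i = 9 * (-1)^i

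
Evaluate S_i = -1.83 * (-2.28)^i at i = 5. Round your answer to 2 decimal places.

S_5 = -1.83 * (-2.28)^5 ≈ -1.83 * -61.6133 ≈ 112.75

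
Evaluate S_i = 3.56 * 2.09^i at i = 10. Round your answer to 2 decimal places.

S_10 = 3.56 * 2.09^10 ≈ 3.56 * 1590.2407 ≈ 5661.26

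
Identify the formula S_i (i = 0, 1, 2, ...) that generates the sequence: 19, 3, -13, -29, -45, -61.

Check differences: 3 - 19 = -16
-13 - 3 = -16
Common difference d = -16.
First term a = 19.
Formula: S_i = 19 - 16*i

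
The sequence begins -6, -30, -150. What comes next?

Ratios: -30 / -6 = 5.0
This is a geometric sequence with common ratio r = 5.
Next term = -150 * 5 = -750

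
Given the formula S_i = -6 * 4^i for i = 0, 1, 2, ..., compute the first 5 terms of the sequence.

This is a geometric sequence.
i=0: S_0 = -6 * 4^0 = -6
i=1: S_1 = -6 * 4^1 = -24
i=2: S_2 = -6 * 4^2 = -96
i=3: S_3 = -6 * 4^3 = -384
i=4: S_4 = -6 * 4^4 = -1536
The first 5 terms are: [-6, -24, -96, -384, -1536]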